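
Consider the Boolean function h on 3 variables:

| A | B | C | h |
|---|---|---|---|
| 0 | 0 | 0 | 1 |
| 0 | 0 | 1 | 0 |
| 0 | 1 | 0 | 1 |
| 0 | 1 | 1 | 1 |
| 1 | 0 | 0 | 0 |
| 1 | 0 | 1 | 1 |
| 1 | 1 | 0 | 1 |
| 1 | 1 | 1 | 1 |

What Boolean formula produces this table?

h(A, B, C) = (((A' · B') · C) + ((A · B') · C'))'

h is 0 on only 2 rows — (0,0,1), (1,0,0). Writing each as a minterm (¬A·¬B·C, A·¬B·¬C) and OR-ing them characterizes exactly where h=0, so h is the negation of that disjunction.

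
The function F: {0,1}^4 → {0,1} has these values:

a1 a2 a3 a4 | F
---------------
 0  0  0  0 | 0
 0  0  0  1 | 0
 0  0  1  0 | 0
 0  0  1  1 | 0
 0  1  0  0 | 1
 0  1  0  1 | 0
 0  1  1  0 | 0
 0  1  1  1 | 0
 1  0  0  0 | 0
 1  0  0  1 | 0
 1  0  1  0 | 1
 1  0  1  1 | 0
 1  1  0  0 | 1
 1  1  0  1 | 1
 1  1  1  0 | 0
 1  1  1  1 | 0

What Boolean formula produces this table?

F=1 on 4 inputs: (0,1,0,0), (1,0,1,0), (1,1,0,0), (1,1,0,1). Reading each as a conjunction of literals (¬a1·a2·¬a3·¬a4, a1·¬a2·a3·¬a4, a1·a2·¬a3·¬a4, a1·a2·¬a3·a4) and taking the OR gives the canonical DNF.

F(a1, a2, a3, a4) = (((((NOT a1 AND a2) AND NOT a3) AND NOT a4) OR (((a1 AND NOT a2) AND a3) AND NOT a4)) OR (((a1 AND a2) AND NOT a3) AND NOT a4)) OR (((a1 AND a2) AND NOT a3) AND a4)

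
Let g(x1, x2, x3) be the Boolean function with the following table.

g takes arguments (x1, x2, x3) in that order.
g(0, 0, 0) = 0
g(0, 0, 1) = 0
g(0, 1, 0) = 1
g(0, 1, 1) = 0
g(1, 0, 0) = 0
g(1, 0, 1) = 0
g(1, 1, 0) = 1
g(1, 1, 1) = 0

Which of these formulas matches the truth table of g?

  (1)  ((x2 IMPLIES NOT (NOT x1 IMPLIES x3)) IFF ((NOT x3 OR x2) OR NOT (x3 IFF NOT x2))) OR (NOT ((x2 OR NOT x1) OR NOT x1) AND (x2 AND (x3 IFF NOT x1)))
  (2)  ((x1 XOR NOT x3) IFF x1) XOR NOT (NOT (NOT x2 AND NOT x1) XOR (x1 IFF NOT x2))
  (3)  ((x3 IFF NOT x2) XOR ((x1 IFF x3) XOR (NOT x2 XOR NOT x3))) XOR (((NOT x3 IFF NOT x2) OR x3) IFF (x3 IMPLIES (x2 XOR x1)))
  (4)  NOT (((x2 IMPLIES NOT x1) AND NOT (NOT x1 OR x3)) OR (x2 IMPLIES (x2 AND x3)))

4

(1) fails at (0,0,0): the formula yields 1, g is 0.
(2) fails at (0,0,0): the formula yields 1, g is 0.
(3) fails at (0,1,1): the formula yields 1, g is 0.
Only (4) survives; checking it on all 8 rows confirms it matches g.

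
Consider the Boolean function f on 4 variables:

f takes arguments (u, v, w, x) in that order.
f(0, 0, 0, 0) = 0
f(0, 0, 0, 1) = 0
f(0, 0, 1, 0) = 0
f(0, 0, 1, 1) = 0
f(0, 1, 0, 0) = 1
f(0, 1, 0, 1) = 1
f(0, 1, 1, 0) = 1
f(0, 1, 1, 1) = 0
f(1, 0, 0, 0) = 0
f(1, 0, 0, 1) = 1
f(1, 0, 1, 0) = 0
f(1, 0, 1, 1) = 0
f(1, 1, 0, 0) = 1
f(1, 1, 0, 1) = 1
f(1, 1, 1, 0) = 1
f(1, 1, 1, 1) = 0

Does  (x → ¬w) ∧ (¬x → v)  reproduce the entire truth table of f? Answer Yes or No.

Check the formula against f row by row:
  u=0, v=0, w=0, x=0: formula gives 0, f = 0 ✓
  u=0, v=0, w=0, x=1: formula gives 1, but f = 0 ✗
Since they disagree at (0,0,0,1), the expression is not a correct formula for f.

No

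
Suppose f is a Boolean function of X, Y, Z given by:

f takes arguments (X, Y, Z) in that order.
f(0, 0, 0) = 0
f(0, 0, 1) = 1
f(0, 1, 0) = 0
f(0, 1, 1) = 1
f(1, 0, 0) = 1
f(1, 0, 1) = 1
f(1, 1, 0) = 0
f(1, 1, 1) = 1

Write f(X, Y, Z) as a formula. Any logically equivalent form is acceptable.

f(X, Y, Z) = ((((X' · Y') · Z') + ((X' · Y) · Z')) + ((X · Y) · Z'))'

The 0-rows are (0,0,0), (0,1,0), (1,1,0). Take each as a conjunction (¬X·¬Y·¬Z, ¬X·Y·¬Z, X·Y·¬Z), form their disjunction, and complement — that gives a formula that is 1 everywhere f is.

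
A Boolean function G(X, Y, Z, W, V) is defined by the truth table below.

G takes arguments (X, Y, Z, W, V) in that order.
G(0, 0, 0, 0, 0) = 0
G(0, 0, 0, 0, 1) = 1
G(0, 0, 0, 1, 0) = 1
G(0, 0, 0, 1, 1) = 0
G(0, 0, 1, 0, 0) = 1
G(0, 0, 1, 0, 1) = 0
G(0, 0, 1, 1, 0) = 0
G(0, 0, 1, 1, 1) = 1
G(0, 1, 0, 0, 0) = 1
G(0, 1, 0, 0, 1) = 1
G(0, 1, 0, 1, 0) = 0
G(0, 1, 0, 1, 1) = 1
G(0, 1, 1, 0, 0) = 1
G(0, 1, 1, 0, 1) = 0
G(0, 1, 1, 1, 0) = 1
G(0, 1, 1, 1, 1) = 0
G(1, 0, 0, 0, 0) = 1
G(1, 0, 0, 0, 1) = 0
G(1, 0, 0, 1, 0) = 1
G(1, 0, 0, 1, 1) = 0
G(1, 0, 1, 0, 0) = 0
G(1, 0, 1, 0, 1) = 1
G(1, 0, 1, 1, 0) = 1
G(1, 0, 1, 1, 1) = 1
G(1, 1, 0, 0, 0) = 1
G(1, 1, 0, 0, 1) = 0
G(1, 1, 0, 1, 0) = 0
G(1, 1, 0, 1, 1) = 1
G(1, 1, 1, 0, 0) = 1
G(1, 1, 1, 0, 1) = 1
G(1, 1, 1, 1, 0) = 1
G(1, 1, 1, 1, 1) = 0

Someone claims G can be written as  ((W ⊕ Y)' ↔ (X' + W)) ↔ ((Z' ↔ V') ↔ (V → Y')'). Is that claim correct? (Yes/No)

Check the formula against G row by row:
  X=0, Y=0, Z=0, W=0, V=0: formula gives 0, G = 0 ✓
  X=0, Y=0, Z=0, W=0, V=1: formula gives 1, G = 1 ✓
  X=0, Y=0, Z=0, W=1, V=0: formula gives 1, G = 1 ✓
  X=0, Y=0, Z=0, W=1, V=1: formula gives 0, G = 0 ✓
  …
  X=0, Y=1, Z=0, W=1, V=1: formula gives 0, but G = 1 ✗
Row (0,1,0,1,1) is a counterexample, so the formula is not equivalent to G.

No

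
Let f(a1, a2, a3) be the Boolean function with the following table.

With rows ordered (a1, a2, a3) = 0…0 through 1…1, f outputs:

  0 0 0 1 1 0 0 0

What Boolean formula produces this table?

The 1-rows are (0,1,1), (1,0,0). Each contributes one minterm — ¬a1·a2·a3; a1·¬a2·¬a3 — and their disjunction is a sum-of-products form of f.

f(a1, a2, a3) = ((~a1 & a2) & a3) | ((a1 & ~a2) & ~a3)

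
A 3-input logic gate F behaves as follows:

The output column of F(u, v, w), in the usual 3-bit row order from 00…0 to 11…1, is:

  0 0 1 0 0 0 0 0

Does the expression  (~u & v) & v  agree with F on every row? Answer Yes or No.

No

Evaluate (~u & v) & v on each row and compare to F:
  u=0, v=0, w=0: formula gives 0, F = 0 ✓
  u=0, v=0, w=1: formula gives 0, F = 0 ✓
  u=0, v=1, w=0: formula gives 1, F = 1 ✓
  u=0, v=1, w=1: formula gives 1, but F = 0 ✗
A single disagreement suffices: at (0,1,1) they differ, so the formula does not compute F.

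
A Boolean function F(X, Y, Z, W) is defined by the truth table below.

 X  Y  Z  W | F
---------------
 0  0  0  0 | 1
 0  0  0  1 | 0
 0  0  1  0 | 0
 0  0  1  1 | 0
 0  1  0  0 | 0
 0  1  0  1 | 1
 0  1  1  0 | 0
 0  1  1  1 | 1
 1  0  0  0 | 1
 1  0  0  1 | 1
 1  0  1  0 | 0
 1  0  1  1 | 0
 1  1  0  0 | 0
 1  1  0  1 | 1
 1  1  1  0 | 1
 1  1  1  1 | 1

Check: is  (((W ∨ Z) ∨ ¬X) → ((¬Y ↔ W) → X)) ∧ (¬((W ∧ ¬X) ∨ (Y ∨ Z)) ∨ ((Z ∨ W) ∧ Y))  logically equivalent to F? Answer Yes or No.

Yes

Evaluate (((W ∨ Z) ∨ ¬X) → ((¬Y ↔ W) → X)) ∧ (¬((W ∧ ¬X) ∨ (Y ∨ Z)) ∨ ((Z ∨ W) ∧ Y)) on each row and compare to F:
  X=0, Y=0, Z=0, W=0: formula gives 1, F = 1 ✓
  X=0, Y=0, Z=0, W=1: formula gives 0, F = 0 ✓
  X=0, Y=0, Z=1, W=0: formula gives 0, F = 0 ✓
  X=0, Y=0, Z=1, W=1: formula gives 0, F = 0 ✓
  …and likewise for the remaining 12 rows.
No disagreement on any input; they are logically equivalent.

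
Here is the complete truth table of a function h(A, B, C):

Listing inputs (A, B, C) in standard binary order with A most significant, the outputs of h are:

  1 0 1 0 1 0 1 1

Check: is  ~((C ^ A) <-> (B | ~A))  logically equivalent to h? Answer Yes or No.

Evaluate ~((C ^ A) <-> (B | ~A)) on each row and compare to h:
  A=0, B=0, C=0: formula gives 1, h = 1 ✓
  A=0, B=0, C=1: formula gives 0, h = 0 ✓
  A=0, B=1, C=0: formula gives 1, h = 1 ✓
  A=0, B=1, C=1: formula gives 0, h = 0 ✓
  A=1, B=0, C=0: formula gives 1, h = 1 ✓
  …
  A=1, B=1, C=0: formula gives 0, but h = 1 ✗
Since they disagree at (1,1,0), the expression is not a correct formula for h.

No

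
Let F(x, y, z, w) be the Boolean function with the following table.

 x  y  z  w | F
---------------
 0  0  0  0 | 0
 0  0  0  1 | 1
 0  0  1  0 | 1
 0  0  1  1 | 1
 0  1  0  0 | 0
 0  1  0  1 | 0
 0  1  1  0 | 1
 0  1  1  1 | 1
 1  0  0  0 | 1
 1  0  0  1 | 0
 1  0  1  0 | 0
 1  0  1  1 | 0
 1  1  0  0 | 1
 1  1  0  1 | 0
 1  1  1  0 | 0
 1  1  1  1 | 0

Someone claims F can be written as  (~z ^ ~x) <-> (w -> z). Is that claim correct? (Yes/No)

No

Test each input against both F and the formula:
  x=0, y=0, z=0, w=0: formula gives 0, F = 0 ✓
  x=0, y=0, z=0, w=1: formula gives 1, F = 1 ✓
  x=0, y=0, z=1, w=0: formula gives 1, F = 1 ✓
  x=0, y=0, z=1, w=1: formula gives 1, F = 1 ✓
  …
  x=0, y=1, z=0, w=1: formula gives 1, but F = 0 ✗
Since they disagree at (0,1,0,1), the expression is not a correct formula for F.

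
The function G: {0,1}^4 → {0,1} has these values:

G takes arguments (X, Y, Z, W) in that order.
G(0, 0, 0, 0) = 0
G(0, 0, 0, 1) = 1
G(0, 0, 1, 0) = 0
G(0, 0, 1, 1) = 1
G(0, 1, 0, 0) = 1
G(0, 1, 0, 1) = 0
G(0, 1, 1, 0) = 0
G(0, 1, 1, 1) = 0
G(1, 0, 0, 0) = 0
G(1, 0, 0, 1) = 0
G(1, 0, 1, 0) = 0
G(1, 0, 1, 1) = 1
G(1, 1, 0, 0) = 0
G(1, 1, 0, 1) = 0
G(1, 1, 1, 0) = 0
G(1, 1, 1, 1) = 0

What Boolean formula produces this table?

Collect the rows where G=1 — (0,0,0,1), (0,0,1,1), (0,1,0,0), (1,0,1,1) — and write one minterm per row: ¬X·¬Y·¬Z·W, ¬X·¬Y·Z·W, ¬X·Y·¬Z·¬W, X·¬Y·Z·W. Their union (logical OR) reproduces the table exactly.

G(X, Y, Z, W) = (((((~X & ~Y) & ~Z) & W) | (((~X & ~Y) & Z) & W)) | (((~X & Y) & ~Z) & ~W)) | (((X & ~Y) & Z) & W)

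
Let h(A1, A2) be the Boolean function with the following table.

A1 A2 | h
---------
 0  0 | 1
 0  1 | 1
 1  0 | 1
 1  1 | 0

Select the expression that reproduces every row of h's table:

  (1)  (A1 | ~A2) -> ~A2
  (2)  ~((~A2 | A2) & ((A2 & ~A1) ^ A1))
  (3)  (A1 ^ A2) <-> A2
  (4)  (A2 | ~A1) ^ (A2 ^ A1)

(2): at (0,1) it gives 0, but h = 1 — eliminated.
(3): at (1,0) it gives 0, but h = 1 — eliminated.
(4): at (0,1) it gives 0, but h = 1 — eliminated.
Only (1) survives; checking it on all 4 rows confirms it matches h.

1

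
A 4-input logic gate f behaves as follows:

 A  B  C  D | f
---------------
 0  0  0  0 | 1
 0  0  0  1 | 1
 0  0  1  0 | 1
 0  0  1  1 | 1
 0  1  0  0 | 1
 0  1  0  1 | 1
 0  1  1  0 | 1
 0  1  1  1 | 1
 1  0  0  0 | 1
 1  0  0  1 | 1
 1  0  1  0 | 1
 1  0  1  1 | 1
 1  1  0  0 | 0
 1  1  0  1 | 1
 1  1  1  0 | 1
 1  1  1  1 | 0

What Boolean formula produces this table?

f(A, B, C, D) = ((((A · B) · C') · D') + (((A · B) · C) · D))'

f is 0 on only 2 rows — (1,1,0,0), (1,1,1,1). Writing each as a minterm (A·B·¬C·¬D, A·B·C·D) and OR-ing them characterizes exactly where f=0, so f is the negation of that disjunction.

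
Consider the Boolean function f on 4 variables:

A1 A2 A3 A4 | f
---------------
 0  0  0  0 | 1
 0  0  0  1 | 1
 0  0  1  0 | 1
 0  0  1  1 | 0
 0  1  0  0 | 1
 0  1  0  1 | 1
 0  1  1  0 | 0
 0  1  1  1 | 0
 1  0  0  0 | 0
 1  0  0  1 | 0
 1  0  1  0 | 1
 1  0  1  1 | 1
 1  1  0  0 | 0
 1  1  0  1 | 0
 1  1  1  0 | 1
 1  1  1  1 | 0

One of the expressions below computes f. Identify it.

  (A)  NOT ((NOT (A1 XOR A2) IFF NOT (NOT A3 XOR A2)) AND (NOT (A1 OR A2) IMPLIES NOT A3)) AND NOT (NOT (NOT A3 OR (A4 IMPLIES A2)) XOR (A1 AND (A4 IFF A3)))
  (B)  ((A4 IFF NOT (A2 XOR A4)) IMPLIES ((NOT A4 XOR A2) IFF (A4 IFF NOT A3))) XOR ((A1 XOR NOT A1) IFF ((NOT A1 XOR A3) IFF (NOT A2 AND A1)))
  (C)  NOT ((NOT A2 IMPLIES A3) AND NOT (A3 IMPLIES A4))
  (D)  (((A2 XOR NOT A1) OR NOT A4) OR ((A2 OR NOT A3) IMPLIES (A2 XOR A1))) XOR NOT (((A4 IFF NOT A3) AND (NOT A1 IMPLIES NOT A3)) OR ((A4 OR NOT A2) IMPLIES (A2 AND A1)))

A

(B) fails at (0,0,1,0): the formula yields 0, f is 1.
(C) fails at (0,0,1,0): the formula yields 0, f is 1.
(D) fails at (0,0,0,0): the formula yields 0, f is 1.
Only (A) survives; checking it on all 16 rows confirms it matches f.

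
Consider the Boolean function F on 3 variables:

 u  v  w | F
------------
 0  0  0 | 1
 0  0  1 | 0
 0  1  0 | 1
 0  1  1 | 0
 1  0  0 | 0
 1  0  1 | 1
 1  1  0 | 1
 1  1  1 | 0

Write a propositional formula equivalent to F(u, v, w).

F(u, v, w) = ((((~u & ~v) & ~w) | ((~u & v) & ~w)) | ((u & ~v) & w)) | ((u & v) & ~w)

Collect the rows where F=1 — (0,0,0), (0,1,0), (1,0,1), (1,1,0) — and write one minterm per row: ¬u·¬v·¬w, ¬u·v·¬w, u·¬v·w, u·v·¬w. Their union (logical OR) reproduces the table exactly.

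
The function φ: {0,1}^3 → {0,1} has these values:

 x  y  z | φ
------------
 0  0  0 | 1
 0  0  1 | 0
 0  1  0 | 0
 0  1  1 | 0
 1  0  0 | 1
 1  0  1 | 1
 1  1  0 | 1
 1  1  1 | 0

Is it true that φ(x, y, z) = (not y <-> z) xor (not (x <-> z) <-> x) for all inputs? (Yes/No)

Check the formula against φ row by row:
  x=0, y=0, z=0: formula gives 1, φ = 1 ✓
  x=0, y=0, z=1: formula gives 1, but φ = 0 ✗
Row (0,0,1) is a counterexample, so the formula is not equivalent to φ.

No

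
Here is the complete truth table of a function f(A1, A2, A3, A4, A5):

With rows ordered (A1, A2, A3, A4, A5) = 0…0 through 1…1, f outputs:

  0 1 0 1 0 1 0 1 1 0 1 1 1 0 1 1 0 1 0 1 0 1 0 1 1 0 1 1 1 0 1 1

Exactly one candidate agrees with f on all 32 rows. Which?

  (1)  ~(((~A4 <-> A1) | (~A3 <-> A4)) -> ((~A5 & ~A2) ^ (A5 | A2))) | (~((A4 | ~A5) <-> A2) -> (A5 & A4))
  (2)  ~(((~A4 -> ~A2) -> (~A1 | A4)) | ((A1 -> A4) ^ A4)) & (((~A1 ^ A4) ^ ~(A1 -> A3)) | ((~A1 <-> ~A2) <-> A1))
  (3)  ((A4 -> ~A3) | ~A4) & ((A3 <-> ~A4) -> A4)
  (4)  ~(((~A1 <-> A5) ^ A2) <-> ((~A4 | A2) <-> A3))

(2) disagrees with f on (0,0,0,0,1) (formula → 0, table → 1); rule it out.
(3) disagrees with f on (0,0,0,0,0) (formula → 1, table → 0); rule it out.
(4) disagrees with f on (0,0,0,1,0) (formula → 1, table → 0); rule it out.
That leaves (1). Evaluating it on every row reproduces the table of f exactly.

1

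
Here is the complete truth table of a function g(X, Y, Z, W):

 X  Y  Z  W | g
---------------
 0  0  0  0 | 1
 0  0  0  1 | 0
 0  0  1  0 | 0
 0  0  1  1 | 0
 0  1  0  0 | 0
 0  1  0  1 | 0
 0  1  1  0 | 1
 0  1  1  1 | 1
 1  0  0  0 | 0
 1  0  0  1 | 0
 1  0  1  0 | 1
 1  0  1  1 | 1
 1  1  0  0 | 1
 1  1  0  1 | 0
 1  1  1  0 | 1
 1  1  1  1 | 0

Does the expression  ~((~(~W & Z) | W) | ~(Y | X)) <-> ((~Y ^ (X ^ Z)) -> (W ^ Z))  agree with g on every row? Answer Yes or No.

Check the formula against g row by row:
  X=0, Y=0, Z=0, W=0: formula gives 1, g = 1 ✓
  X=0, Y=0, Z=0, W=1: formula gives 0, g = 0 ✓
  X=0, Y=0, Z=1, W=0: formula gives 0, g = 0 ✓
  X=0, Y=0, Z=1, W=1: formula gives 0, g = 0 ✓
  …and likewise for the remaining 12 rows.
No disagreement on any input; they are logically equivalent.

Yes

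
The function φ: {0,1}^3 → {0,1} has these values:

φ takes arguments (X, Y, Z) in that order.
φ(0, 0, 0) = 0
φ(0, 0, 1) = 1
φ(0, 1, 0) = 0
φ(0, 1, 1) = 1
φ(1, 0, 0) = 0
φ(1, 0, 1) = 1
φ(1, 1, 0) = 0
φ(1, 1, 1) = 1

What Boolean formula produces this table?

φ(X, Y, Z) = Z

The output simply equals Z.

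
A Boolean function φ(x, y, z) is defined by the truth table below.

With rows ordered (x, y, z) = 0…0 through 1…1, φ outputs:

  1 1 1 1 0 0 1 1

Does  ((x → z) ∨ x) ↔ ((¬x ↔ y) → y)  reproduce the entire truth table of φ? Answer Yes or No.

Yes

Test each input against both φ and the formula:
  x=0, y=0, z=0: formula gives 1, φ = 1 ✓
  x=0, y=0, z=1: formula gives 1, φ = 1 ✓
  x=0, y=1, z=0: formula gives 1, φ = 1 ✓
  x=0, y=1, z=1: formula gives 1, φ = 1 ✓
  x=1, y=0, z=0: formula gives 0, φ = 0 ✓
  … (the remaining 3 rows also agree.)
Every row agrees, so the formula is equivalent.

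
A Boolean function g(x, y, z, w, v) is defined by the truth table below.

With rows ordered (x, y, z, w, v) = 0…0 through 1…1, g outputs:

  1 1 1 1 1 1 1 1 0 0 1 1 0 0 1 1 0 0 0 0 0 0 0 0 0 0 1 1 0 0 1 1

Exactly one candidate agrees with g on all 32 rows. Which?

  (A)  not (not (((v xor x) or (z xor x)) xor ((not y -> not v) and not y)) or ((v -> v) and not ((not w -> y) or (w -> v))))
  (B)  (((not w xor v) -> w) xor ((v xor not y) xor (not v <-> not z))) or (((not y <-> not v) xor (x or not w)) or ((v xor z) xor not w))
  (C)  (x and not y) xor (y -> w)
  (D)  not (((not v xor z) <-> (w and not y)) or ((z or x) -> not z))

C

(A): at (0,0,1,0,0) it gives 0, but g = 1 — eliminated.
(B): at (0,0,1,1,1) it gives 0, but g = 1 — eliminated.
(D): at (0,0,0,0,0) it gives 0, but g = 1 — eliminated.
(C) is the remaining candidate, and it agrees with g on all 32 inputs.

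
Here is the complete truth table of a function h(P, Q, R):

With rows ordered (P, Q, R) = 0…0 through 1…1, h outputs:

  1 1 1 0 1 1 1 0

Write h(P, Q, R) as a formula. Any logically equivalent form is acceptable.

h(P, Q, R) = NOT (((NOT P AND Q) AND R) OR ((P AND Q) AND R))

h is 0 on only 2 rows — (0,1,1), (1,1,1). Writing each as a minterm (¬P·Q·R, P·Q·R) and OR-ing them characterizes exactly where h=0, so h is the negation of that disjunction.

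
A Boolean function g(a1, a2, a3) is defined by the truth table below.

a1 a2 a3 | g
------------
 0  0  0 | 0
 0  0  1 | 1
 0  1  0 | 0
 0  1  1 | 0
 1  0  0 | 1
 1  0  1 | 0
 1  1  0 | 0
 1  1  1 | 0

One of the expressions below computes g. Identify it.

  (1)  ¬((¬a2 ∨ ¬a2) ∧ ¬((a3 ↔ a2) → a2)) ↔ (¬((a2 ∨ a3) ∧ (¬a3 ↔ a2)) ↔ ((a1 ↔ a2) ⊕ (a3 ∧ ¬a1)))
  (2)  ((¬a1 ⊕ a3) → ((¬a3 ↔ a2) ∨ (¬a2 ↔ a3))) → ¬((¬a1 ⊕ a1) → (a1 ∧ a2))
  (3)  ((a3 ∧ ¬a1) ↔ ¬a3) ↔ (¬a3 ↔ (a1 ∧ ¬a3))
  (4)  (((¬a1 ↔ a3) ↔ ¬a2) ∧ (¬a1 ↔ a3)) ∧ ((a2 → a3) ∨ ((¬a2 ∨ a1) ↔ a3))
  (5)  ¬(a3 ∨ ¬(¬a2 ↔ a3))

(1) fails at (0,1,0): the formula yields 1, g is 0.
(2) fails at (0,0,0): the formula yields 1, g is 0.
(3) fails at (0,0,0): the formula yields 1, g is 0.
(5) fails at (0,0,1): the formula yields 0, g is 1.
That leaves (4). Evaluating it on every row reproduces the table of g exactly.

4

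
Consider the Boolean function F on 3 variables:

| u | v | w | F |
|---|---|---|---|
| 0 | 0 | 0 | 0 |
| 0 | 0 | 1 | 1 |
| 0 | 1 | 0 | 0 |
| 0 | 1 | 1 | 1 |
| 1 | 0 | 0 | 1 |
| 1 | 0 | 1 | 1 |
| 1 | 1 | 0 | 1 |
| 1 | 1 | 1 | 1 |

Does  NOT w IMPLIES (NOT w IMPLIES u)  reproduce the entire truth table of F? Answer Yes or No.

Yes

Test each input against both F and the formula:
  u=0, v=0, w=0: formula gives 0, F = 0 ✓
  u=0, v=0, w=1: formula gives 1, F = 1 ✓
  u=0, v=1, w=0: formula gives 0, F = 0 ✓
  u=0, v=1, w=1: formula gives 1, F = 1 ✓
  u=1, v=0, w=0: formula gives 1, F = 1 ✓
  …and likewise for the remaining 3 rows.
Every row agrees, so the formula is equivalent.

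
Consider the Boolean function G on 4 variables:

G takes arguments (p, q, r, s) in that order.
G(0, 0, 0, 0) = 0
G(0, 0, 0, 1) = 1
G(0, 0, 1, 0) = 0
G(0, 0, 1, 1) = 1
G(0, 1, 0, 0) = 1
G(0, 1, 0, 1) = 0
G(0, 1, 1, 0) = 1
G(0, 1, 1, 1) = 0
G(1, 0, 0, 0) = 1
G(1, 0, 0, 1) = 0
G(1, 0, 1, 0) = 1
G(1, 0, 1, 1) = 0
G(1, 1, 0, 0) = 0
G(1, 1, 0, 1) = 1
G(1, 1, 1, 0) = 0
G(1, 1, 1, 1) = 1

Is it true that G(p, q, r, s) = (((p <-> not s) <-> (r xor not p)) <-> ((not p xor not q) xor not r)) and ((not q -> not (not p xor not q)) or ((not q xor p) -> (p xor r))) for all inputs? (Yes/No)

Evaluate (((p <-> not s) <-> (r xor not p)) <-> ((not p xor not q) xor not r)) and ((not q -> not (not p xor not q)) or ((not q xor p) -> (p xor r))) on each row and compare to G:
  p=0, q=0, r=0, s=0: formula gives 0, G = 0 ✓
  p=0, q=0, r=0, s=1: formula gives 1, G = 1 ✓
  p=0, q=0, r=1, s=0: formula gives 0, G = 0 ✓
  p=0, q=0, r=1, s=1: formula gives 1, G = 1 ✓
  … (the remaining 12 rows also agree.)
No disagreement on any input; they are logically equivalent.

Yes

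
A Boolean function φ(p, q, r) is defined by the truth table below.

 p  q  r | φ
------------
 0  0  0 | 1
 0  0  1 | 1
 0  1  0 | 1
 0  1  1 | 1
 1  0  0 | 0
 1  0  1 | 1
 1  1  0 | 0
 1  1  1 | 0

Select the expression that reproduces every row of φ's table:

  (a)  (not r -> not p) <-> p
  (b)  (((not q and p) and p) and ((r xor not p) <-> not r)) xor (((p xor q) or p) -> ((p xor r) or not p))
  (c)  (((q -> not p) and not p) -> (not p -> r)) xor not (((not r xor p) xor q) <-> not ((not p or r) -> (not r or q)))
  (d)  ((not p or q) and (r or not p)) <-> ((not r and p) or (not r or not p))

(a): at (0,0,0) it gives 0, but φ = 1 — eliminated.
(b): at (1,0,0) it gives 1, but φ = 0 — eliminated.
(c): at (0,0,1) it gives 0, but φ = 1 — eliminated.
(d) is the remaining candidate, and it agrees with φ on all 8 inputs.

d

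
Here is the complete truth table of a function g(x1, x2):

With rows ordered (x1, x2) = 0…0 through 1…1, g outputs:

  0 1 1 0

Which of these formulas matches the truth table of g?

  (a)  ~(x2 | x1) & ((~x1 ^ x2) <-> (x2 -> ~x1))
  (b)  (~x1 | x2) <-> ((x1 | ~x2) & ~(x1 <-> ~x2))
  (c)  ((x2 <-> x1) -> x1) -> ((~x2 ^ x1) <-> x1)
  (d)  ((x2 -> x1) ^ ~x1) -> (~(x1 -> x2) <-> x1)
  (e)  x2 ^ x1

(a) fails at (0,0): the formula yields 1, g is 0.
(b) fails at (0,0): the formula yields 1, g is 0.
(c) fails at (0,0): the formula yields 1, g is 0.
(d) fails at (0,0): the formula yields 1, g is 0.
Only (e) survives; checking it on all 4 rows confirms it matches g.

e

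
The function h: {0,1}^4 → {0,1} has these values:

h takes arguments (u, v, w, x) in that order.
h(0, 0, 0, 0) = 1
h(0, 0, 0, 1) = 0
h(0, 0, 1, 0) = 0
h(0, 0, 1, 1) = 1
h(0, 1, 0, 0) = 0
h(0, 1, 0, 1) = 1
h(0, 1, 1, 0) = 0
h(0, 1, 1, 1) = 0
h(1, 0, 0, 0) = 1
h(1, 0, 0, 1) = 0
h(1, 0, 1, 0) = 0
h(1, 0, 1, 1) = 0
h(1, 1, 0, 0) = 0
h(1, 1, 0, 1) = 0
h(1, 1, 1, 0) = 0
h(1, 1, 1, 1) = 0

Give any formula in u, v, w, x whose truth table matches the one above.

Collect the rows where h=1 — (0,0,0,0), (0,0,1,1), (0,1,0,1), (1,0,0,0) — and write one minterm per row: ¬u·¬v·¬w·¬x, ¬u·¬v·w·x, ¬u·v·¬w·x, u·¬v·¬w·¬x. Their union (logical OR) reproduces the table exactly.

h(u, v, w, x) = (((((~u & ~v) & ~w) & ~x) | (((~u & ~v) & w) & x)) | (((~u & v) & ~w) & x)) | (((u & ~v) & ~w) & ~x)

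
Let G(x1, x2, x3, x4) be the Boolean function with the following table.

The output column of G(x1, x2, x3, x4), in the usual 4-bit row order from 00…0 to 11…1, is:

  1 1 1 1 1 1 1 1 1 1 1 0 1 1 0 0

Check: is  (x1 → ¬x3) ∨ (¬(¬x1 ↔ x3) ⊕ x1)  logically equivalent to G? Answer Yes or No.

Test each input against both G and the formula:
  x1=0, x2=0, x3=0, x4=0: formula gives 1, G = 1 ✓
  x1=0, x2=0, x3=0, x4=1: formula gives 1, G = 1 ✓
  x1=0, x2=0, x3=1, x4=0: formula gives 1, G = 1 ✓
  x1=0, x2=0, x3=1, x4=1: formula gives 1, G = 1 ✓
  …
  x1=1, x2=0, x3=1, x4=0: formula gives 0, but G = 1 ✗
Row (1,0,1,0) is a counterexample, so the formula is not equivalent to G.

No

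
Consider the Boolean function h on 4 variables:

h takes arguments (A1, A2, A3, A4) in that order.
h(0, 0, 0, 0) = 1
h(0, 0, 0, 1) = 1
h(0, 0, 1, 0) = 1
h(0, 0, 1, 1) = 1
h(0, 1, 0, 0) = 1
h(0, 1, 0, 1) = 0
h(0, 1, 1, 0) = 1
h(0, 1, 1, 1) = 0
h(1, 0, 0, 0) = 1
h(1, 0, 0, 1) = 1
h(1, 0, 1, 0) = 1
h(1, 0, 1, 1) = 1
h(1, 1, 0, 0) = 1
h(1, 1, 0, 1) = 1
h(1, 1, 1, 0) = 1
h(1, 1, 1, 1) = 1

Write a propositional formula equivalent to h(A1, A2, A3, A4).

The 0-rows are (0,1,0,1), (0,1,1,1). Take each as a conjunction (¬A1·A2·¬A3·A4, ¬A1·A2·A3·A4), form their disjunction, and complement — that gives a formula that is 1 everywhere h is.

h(A1, A2, A3, A4) = ¬((((¬A1 ∧ A2) ∧ ¬A3) ∧ A4) ∨ (((¬A1 ∧ A2) ∧ A3) ∧ A4))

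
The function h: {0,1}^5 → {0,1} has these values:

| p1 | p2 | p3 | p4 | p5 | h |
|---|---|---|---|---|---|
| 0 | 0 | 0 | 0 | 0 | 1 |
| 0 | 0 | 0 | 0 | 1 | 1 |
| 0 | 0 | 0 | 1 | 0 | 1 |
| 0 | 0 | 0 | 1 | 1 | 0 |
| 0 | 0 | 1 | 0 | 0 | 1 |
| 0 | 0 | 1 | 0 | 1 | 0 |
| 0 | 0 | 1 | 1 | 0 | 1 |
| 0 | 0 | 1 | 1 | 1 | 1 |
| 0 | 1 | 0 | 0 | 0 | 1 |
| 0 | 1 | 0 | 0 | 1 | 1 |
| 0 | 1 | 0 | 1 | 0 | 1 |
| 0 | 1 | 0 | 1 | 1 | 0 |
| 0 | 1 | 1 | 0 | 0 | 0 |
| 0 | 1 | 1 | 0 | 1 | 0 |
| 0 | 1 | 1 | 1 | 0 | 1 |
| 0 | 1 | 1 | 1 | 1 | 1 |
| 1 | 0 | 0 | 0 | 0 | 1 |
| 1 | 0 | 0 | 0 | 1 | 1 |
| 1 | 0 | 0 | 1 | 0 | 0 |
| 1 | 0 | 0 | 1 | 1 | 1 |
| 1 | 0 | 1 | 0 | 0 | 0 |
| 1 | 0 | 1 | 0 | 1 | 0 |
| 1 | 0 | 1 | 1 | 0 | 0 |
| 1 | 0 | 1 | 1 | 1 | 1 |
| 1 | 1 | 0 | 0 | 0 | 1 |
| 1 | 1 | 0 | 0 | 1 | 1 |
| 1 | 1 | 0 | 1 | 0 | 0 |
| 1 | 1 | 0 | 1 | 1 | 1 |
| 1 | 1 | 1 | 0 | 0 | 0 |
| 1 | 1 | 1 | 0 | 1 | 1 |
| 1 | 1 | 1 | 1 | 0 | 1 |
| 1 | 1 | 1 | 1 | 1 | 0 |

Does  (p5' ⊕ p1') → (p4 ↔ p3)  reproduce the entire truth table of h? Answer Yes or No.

Evaluate (p5' ⊕ p1') → (p4 ↔ p3) on each row and compare to h:
  p1=0, p2=0, p3=0, p4=0, p5=0: formula gives 1, h = 1 ✓
  p1=0, p2=0, p3=0, p4=0, p5=1: formula gives 1, h = 1 ✓
  p1=0, p2=0, p3=0, p4=1, p5=0: formula gives 1, h = 1 ✓
  p1=0, p2=0, p3=0, p4=1, p5=1: formula gives 0, h = 0 ✓
  …
  p1=0, p2=1, p3=1, p4=0, p5=0: formula gives 1, but h = 0 ✗
A single disagreement suffices: at (0,1,1,0,0) they differ, so the formula does not compute h.

No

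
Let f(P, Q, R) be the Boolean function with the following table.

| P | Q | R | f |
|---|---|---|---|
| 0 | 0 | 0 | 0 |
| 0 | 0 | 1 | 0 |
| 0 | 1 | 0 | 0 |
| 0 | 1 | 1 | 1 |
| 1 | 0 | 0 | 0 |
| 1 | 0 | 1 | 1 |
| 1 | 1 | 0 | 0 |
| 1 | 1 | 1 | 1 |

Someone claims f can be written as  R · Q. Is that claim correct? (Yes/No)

No

Test each input against both f and the formula:
  P=0, Q=0, R=0: formula gives 0, f = 0 ✓
  P=0, Q=0, R=1: formula gives 0, f = 0 ✓
  P=0, Q=1, R=0: formula gives 0, f = 0 ✓
  P=0, Q=1, R=1: formula gives 1, f = 1 ✓
  P=1, Q=0, R=0: formula gives 0, f = 0 ✓
  P=1, Q=0, R=1: formula gives 0, but f = 1 ✗
Since they disagree at (1,0,1), the expression is not a correct formula for f.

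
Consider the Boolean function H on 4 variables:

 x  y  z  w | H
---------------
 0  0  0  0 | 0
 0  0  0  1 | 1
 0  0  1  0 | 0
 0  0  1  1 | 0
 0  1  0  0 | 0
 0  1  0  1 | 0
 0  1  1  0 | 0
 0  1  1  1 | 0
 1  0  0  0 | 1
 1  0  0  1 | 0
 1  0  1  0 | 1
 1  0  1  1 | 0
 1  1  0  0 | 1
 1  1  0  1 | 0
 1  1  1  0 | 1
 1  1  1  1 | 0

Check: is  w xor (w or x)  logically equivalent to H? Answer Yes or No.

Evaluate w xor (w or x) on each row and compare to H:
  x=0, y=0, z=0, w=0: formula gives 0, H = 0 ✓
  x=0, y=0, z=0, w=1: formula gives 0, but H = 1 ✗
A single disagreement suffices: at (0,0,0,1) they differ, so the formula does not compute H.

No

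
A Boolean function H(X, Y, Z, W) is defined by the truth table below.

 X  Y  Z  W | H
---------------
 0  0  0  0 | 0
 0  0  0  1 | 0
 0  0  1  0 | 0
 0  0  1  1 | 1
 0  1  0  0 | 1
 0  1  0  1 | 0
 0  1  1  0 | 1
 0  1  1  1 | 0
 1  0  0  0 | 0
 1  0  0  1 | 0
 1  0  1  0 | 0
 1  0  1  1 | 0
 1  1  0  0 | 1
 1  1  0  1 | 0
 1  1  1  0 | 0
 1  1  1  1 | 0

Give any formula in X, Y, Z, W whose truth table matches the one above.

Collect the rows where H=1 — (0,0,1,1), (0,1,0,0), (0,1,1,0), (1,1,0,0) — and write one minterm per row: ¬X·¬Y·Z·W, ¬X·Y·¬Z·¬W, ¬X·Y·Z·¬W, X·Y·¬Z·¬W. Their union (logical OR) reproduces the table exactly.

H(X, Y, Z, W) = (((((~X & ~Y) & Z) & W) | (((~X & Y) & ~Z) & ~W)) | (((~X & Y) & Z) & ~W)) | (((X & Y) & ~Z) & ~W)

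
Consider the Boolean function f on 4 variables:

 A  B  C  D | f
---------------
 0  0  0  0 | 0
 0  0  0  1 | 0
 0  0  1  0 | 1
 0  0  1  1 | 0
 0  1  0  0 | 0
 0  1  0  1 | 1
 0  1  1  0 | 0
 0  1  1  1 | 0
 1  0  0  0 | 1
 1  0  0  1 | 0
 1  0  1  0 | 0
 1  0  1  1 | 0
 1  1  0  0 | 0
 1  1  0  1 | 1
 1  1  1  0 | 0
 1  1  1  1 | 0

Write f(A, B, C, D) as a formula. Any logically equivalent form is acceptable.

f(A, B, C, D) = (((((~A & ~B) & C) & ~D) | (((~A & B) & ~C) & D)) | (((A & ~B) & ~C) & ~D)) | (((A & B) & ~C) & D)

Collect the rows where f=1 — (0,0,1,0), (0,1,0,1), (1,0,0,0), (1,1,0,1) — and write one minterm per row: ¬A·¬B·C·¬D, ¬A·B·¬C·D, A·¬B·¬C·¬D, A·B·¬C·D. Their union (logical OR) reproduces the table exactly.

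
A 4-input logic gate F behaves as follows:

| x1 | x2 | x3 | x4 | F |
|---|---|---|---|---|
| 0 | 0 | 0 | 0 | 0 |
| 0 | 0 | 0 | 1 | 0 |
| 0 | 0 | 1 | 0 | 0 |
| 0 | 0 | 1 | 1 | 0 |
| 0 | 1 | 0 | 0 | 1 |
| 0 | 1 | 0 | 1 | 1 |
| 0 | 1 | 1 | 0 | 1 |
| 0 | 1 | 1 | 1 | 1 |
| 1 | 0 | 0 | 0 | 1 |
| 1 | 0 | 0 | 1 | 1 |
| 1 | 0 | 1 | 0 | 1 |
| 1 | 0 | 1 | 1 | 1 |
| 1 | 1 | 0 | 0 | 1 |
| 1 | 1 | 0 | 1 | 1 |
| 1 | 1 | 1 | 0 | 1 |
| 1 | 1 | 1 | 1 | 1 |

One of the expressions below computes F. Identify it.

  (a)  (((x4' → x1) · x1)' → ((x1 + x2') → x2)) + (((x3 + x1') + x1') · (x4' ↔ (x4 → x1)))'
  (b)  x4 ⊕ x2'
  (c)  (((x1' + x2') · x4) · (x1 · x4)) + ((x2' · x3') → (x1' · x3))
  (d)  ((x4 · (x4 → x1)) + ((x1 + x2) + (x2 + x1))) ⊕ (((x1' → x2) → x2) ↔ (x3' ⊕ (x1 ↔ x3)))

a

(b) disagrees with F on (0,0,0,0) (formula → 1, table → 0); rule it out.
(c) disagrees with F on (0,0,1,0) (formula → 1, table → 0); rule it out.
(d) disagrees with F on (1,1,0,0) (formula → 0, table → 1); rule it out.
Only (a) survives; checking it on all 16 rows confirms it matches F.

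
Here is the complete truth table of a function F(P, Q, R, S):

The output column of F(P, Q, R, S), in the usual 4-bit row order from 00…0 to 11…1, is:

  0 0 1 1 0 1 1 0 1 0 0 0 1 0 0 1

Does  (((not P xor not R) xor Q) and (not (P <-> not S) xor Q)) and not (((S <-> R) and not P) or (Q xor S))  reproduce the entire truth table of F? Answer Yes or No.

No

Check the formula against F row by row:
  P=0, Q=0, R=0, S=0: formula gives 0, F = 0 ✓
  P=0, Q=0, R=0, S=1: formula gives 0, F = 0 ✓
  P=0, Q=0, R=1, S=0: formula gives 1, F = 1 ✓
  P=0, Q=0, R=1, S=1: formula gives 0, but F = 1 ✗
Since they disagree at (0,0,1,1), the expression is not a correct formula for F.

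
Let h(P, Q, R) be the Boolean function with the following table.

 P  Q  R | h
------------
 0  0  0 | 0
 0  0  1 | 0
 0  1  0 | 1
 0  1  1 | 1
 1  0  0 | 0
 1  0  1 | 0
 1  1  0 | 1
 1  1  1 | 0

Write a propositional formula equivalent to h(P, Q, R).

h=1 on 3 inputs: (0,1,0), (0,1,1), (1,1,0). Reading each as a conjunction of literals (¬P·Q·¬R, ¬P·Q·R, P·Q·¬R) and taking the OR gives the canonical DNF.

h(P, Q, R) = (((NOT P AND Q) AND NOT R) OR ((NOT P AND Q) AND R)) OR ((P AND Q) AND NOT R)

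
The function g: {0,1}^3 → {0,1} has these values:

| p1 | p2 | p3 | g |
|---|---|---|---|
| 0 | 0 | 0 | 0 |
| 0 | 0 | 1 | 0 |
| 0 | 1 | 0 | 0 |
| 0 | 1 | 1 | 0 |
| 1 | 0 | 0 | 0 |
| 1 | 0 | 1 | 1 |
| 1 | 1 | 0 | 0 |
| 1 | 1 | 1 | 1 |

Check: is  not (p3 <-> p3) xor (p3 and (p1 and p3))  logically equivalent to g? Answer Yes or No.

Check the formula against g row by row:
  p1=0, p2=0, p3=0: formula gives 0, g = 0 ✓
  p1=0, p2=0, p3=1: formula gives 0, g = 0 ✓
  p1=0, p2=1, p3=0: formula gives 0, g = 0 ✓
  p1=0, p2=1, p3=1: formula gives 0, g = 0 ✓
  p1=1, p2=0, p3=0: formula gives 0, g = 0 ✓
  …and likewise for the remaining 3 rows.
Every row agrees, so the formula is equivalent.

Yes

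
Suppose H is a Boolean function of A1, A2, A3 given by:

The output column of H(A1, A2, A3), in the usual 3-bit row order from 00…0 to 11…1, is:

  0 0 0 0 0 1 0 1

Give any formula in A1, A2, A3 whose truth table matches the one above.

The 1-rows are (1,0,1), (1,1,1). Each contributes one minterm — A1·¬A2·A3; A1·A2·A3 — and their disjunction is a sum-of-products form of H.

H(A1, A2, A3) = ((A1 AND NOT A2) AND A3) OR ((A1 AND A2) AND A3)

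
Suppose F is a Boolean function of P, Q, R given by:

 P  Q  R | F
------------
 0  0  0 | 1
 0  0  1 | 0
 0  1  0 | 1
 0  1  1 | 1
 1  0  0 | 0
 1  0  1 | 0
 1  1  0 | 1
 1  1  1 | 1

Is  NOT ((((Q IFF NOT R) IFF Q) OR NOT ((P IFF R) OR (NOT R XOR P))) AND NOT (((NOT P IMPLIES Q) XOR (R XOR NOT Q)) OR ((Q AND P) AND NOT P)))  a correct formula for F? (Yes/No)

Check the formula against F row by row:
  P=0, Q=0, R=0: formula gives 1, F = 1 ✓
  P=0, Q=0, R=1: formula gives 0, F = 0 ✓
  P=0, Q=1, R=0: formula gives 1, F = 1 ✓
  P=0, Q=1, R=1: formula gives 0, but F = 1 ✗
A single disagreement suffices: at (0,1,1) they differ, so the formula does not compute F.

No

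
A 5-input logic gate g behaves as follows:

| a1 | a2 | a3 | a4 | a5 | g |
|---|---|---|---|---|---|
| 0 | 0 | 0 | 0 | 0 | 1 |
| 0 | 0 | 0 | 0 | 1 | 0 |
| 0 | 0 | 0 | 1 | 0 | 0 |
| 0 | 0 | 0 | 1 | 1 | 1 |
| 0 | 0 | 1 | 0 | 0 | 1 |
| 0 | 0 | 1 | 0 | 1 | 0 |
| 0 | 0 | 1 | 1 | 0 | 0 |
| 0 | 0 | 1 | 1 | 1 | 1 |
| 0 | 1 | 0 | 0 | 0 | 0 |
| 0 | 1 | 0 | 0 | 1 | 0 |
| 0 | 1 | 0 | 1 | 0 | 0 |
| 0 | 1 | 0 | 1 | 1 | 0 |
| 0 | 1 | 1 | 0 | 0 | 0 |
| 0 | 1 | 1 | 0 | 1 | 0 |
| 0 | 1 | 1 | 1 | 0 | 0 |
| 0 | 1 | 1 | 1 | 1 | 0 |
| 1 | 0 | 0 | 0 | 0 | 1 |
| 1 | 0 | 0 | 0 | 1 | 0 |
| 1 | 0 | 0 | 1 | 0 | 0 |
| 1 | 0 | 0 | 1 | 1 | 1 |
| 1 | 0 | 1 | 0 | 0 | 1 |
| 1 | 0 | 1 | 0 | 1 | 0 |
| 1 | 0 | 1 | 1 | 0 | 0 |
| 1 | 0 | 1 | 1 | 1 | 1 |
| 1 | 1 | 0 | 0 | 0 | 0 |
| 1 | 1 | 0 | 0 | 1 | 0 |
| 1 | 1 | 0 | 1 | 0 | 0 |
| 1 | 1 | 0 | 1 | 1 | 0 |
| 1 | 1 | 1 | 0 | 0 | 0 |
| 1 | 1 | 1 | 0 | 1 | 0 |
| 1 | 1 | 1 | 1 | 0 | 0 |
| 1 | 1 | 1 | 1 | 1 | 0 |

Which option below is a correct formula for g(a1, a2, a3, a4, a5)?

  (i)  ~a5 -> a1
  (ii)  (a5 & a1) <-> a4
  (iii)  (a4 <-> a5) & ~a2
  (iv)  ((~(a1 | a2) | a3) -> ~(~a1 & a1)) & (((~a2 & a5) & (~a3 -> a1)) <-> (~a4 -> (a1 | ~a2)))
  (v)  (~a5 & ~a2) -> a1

iii

(i): at (0,0,0,0,0) it gives 0, but g = 1 — eliminated.
(ii): at (0,0,0,0,1) it gives 1, but g = 0 — eliminated.
(iv): at (0,0,0,0,0) it gives 0, but g = 1 — eliminated.
(v): at (0,0,0,0,0) it gives 0, but g = 1 — eliminated.
Only (iii) survives; checking it on all 32 rows confirms it matches g.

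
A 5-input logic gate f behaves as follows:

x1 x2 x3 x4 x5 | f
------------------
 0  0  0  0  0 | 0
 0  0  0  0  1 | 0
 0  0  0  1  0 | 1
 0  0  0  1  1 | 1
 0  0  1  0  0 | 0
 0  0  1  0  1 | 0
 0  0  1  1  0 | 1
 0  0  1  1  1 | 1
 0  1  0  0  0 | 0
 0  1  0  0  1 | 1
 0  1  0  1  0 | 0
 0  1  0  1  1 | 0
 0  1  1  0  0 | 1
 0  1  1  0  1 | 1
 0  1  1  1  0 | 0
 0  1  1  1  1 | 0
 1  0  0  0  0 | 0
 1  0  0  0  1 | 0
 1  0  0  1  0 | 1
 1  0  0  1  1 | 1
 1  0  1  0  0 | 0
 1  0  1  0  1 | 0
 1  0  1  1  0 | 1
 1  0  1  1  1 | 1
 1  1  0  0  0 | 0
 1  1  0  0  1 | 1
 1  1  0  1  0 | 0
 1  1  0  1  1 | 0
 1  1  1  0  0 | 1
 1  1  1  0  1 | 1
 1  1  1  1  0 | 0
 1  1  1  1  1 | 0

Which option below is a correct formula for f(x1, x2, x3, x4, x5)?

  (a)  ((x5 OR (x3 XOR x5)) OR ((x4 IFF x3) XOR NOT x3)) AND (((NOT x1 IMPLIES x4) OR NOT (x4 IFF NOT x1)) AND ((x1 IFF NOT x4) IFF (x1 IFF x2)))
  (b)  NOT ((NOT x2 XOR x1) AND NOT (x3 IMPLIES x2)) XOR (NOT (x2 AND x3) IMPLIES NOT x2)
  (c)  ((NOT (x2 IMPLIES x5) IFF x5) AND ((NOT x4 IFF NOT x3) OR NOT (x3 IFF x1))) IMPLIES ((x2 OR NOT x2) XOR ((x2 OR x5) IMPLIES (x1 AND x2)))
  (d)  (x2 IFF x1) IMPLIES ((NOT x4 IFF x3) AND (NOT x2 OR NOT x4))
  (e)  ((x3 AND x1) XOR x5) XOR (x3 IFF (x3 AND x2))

(b): at (0,0,0,1,0) it gives 0, but f = 1 — eliminated.
(c): at (0,0,0,0,1) it gives 1, but f = 0 — eliminated.
(d): at (0,0,1,0,0) it gives 1, but f = 0 — eliminated.
(e): at (0,0,0,0,0) it gives 1, but f = 0 — eliminated.
Only (a) survives; checking it on all 32 rows confirms it matches f.

a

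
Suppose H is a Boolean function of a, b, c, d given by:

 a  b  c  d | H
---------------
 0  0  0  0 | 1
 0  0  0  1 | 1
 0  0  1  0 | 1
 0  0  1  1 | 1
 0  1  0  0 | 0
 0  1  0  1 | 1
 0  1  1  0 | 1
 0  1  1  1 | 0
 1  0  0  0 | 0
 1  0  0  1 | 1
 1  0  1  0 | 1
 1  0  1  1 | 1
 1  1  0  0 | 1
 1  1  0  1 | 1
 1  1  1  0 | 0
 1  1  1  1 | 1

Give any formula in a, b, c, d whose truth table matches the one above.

The 0-rows are (0,1,0,0), (0,1,1,1), (1,0,0,0), (1,1,1,0). Take each as a conjunction (¬a·b·¬c·¬d, ¬a·b·c·d, a·¬b·¬c·¬d, a·b·c·¬d), form their disjunction, and complement — that gives a formula that is 1 everywhere H is.

H(a, b, c, d) = ¬((((((¬a ∧ b) ∧ ¬c) ∧ ¬d) ∨ (((¬a ∧ b) ∧ c) ∧ d)) ∨ (((a ∧ ¬b) ∧ ¬c) ∧ ¬d)) ∨ (((a ∧ b) ∧ c) ∧ ¬d))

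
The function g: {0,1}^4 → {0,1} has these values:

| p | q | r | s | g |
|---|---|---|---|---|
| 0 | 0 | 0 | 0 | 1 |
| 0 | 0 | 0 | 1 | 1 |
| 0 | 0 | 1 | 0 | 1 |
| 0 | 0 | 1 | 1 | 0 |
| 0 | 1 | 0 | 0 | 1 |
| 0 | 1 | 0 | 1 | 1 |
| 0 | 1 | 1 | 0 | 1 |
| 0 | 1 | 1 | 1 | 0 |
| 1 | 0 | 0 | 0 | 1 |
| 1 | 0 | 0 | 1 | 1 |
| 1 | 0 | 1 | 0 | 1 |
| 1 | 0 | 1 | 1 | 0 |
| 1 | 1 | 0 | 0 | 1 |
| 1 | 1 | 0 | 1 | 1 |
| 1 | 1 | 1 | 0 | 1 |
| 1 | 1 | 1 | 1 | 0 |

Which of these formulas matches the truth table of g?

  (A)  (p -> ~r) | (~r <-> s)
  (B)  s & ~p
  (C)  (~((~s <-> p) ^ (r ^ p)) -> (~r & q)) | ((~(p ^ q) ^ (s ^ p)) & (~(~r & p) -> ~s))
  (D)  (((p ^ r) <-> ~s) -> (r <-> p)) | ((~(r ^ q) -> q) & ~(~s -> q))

C

(A) fails at (0,0,1,1): the formula yields 1, g is 0.
(B) fails at (0,0,0,0): the formula yields 0, g is 1.
(D) fails at (0,0,1,1): the formula yields 1, g is 0.
(C) is the remaining candidate, and it agrees with g on all 16 inputs.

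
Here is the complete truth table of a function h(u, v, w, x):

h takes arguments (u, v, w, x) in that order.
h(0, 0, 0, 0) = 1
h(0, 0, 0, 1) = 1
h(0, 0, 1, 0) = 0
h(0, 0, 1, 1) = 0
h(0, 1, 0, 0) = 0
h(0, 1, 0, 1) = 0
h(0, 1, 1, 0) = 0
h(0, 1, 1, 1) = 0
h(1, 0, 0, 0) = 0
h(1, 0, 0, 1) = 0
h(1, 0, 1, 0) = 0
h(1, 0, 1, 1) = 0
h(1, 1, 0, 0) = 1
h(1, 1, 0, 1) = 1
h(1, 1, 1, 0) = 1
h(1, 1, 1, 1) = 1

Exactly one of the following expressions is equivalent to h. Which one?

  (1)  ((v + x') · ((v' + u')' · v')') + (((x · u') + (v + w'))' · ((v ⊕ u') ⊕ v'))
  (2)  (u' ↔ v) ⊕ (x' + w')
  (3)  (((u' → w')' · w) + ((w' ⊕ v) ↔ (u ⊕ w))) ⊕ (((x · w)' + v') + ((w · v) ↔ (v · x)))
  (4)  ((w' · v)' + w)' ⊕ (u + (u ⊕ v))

3

(1): at (0,0,0,1) it gives 0, but h = 1 — eliminated.
(2): at (0,0,1,0) it gives 1, but h = 0 — eliminated.
(4): at (0,0,0,0) it gives 0, but h = 1 — eliminated.
That leaves (3). Evaluating it on every row reproduces the table of h exactly.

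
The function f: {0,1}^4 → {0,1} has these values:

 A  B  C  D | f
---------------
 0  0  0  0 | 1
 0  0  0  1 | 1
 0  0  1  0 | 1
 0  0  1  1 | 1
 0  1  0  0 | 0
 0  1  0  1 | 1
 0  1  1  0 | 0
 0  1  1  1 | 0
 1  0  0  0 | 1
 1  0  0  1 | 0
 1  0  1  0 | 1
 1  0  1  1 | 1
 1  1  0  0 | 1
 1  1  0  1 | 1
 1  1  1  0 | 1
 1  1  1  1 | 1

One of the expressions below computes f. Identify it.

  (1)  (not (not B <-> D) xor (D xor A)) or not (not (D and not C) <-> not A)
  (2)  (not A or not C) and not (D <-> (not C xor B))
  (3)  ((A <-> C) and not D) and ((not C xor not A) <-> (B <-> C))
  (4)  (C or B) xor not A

(2) disagrees with f on (0,0,0,1) (formula → 0, table → 1); rule it out.
(3) disagrees with f on (0,0,0,0) (formula → 0, table → 1); rule it out.
(4) disagrees with f on (0,0,1,0) (formula → 0, table → 1); rule it out.
(1) is the remaining candidate, and it agrees with f on all 16 inputs.

1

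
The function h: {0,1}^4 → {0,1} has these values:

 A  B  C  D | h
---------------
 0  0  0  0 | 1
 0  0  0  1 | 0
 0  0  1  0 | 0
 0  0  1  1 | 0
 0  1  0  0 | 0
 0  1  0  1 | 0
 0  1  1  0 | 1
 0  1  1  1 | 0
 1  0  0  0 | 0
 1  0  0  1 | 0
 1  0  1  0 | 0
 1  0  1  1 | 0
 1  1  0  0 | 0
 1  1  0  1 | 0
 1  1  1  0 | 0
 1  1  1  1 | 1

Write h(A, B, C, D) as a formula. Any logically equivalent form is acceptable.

Collect the rows where h=1 — (0,0,0,0), (0,1,1,0), (1,1,1,1) — and write one minterm per row: ¬A·¬B·¬C·¬D, ¬A·B·C·¬D, A·B·C·D. Their union (logical OR) reproduces the table exactly.

h(A, B, C, D) = ((((¬A ∧ ¬B) ∧ ¬C) ∧ ¬D) ∨ (((¬A ∧ B) ∧ C) ∧ ¬D)) ∨ (((A ∧ B) ∧ C) ∧ D)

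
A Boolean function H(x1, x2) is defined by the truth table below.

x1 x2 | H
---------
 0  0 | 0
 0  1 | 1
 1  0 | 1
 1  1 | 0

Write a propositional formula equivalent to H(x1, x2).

The output is 1 exactly when an odd number of inputs are 1 — the 2-way XOR (parity).

H(x1, x2) = x1 ⊕ x2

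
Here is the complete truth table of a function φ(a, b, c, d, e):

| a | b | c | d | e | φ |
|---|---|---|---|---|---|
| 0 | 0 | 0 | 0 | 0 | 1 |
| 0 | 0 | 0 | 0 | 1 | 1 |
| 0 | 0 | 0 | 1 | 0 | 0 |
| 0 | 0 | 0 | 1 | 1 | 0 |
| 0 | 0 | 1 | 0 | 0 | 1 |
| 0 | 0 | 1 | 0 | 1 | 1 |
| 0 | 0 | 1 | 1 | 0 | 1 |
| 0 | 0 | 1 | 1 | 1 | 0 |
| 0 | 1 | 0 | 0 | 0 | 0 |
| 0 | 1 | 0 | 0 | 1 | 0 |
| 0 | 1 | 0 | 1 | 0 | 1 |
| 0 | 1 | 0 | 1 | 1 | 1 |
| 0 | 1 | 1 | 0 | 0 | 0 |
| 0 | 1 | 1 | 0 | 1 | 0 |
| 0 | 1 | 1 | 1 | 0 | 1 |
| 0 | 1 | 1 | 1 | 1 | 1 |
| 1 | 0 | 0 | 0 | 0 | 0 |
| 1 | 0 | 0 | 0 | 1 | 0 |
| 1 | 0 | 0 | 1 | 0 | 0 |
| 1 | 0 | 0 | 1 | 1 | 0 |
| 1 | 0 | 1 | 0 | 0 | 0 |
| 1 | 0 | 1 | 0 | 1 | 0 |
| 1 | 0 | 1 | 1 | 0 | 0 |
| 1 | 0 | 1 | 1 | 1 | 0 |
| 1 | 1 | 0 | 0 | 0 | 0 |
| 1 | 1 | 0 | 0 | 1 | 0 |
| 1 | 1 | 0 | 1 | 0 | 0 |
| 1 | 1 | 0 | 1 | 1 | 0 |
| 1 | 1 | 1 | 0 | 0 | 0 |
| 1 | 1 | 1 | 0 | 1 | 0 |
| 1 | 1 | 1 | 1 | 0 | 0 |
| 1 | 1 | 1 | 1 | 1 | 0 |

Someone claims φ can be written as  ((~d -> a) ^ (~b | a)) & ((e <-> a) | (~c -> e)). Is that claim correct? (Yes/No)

No

Test each input against both φ and the formula:
  a=0, b=0, c=0, d=0, e=0: formula gives 1, φ = 1 ✓
  a=0, b=0, c=0, d=0, e=1: formula gives 1, φ = 1 ✓
  a=0, b=0, c=0, d=1, e=0: formula gives 0, φ = 0 ✓
  a=0, b=0, c=0, d=1, e=1: formula gives 0, φ = 0 ✓
  …
  a=0, b=0, c=1, d=1, e=0: formula gives 0, but φ = 1 ✗
A single disagreement suffices: at (0,0,1,1,0) they differ, so the formula does not compute φ.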